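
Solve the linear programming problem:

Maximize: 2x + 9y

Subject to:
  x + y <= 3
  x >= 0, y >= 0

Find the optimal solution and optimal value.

The feasible region has vertices at [(0, 0), (3, 0), (0, 3)].
Checking objective 2x + 9y at each vertex:
  (0, 0): 2*0 + 9*0 = 0
  (3, 0): 2*3 + 9*0 = 6
  (0, 3): 2*0 + 9*3 = 27
Maximum is 27 at (0, 3).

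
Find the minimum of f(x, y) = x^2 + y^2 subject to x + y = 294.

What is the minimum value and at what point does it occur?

Substitute y = 294 - x into f(x,y) = x^2 + y^2:
g(x) = x^2 + (294 - x)^2 = 2x^2 - 588x + 86436
g'(x) = 4x - 588 = 0  =>  x = 147
y = 294 - 147 = 147
Minimum value = 147^2 + 147^2 = 43218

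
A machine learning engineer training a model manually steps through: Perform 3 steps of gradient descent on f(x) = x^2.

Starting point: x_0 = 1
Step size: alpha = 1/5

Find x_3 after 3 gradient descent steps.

f(x) = x^2, f'(x) = 2x + (0)
Step 1: f'(1) = 2, x_1 = 1 - 1/5 * 2 = 3/5
Step 2: f'(3/5) = 6/5, x_2 = 3/5 - 1/5 * 6/5 = 9/25
Step 3: f'(9/25) = 18/25, x_3 = 9/25 - 1/5 * 18/25 = 27/125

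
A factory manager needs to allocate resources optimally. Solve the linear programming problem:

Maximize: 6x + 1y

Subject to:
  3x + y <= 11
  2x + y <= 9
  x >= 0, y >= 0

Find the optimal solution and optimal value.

Feasible vertices: (0, 0), (0, 9), (2, 5), (11/3, 0)
Objective 6x + 1y at each:
  (0, 0): 0
  (0, 9): 9
  (2, 5): 17
  (11/3, 0): 22
Maximum is 22 at (11/3, 0).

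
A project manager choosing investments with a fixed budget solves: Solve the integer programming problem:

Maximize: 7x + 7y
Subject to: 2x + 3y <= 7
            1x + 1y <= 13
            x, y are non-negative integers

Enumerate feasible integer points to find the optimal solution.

Constraint 1: 2x + 3y <= 7
Constraint 2: 1x + 1y <= 13
Feasible x range (need y >= 0): 0 <= x <= min(7/2, 13/1) => x in {0, ..., 3}.
Enumerate feasible integer points row by row (the coefficient of y is 7 > 0, so for each x the largest feasible y gives the best value):
  x = 0: y <= min((7 - 2*0)/3, (13 - 1*0)/1) => y in {0, ..., 2}; best 7*0 + 7*2 = 14
  x = 1: y <= min((7 - 2*1)/3, (13 - 1*1)/1) => y in {0, ..., 1}; best 7*1 + 7*1 = 14
  x = 2: y <= min((7 - 2*2)/3, (13 - 1*2)/1) => y in {0, ..., 1}; best 7*2 + 7*1 = 21
  x = 3: y <= min((7 - 2*3)/3, (13 - 1*3)/1) => y in {0}; best 7*3 + 7*0 = 21
The maximum 7x + 7y = 21 is achieved at x = 2, y = 1.
(The same value 21 is also attained at (3, 0).)
Check: 2*2 + 3*1 = 7 <= 7 and 1*2 + 1*1 = 3 <= 13.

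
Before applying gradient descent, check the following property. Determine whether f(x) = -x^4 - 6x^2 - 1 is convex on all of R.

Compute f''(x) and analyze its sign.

f(x) = -x^4 - 6x^2 - 1
f'(x) = -4x^3 + -12x
f''(x) = -12x^2 + -12
f''(x) = -12x^2 + -12 <= -12 < 0 for all x
Therefore, f is concave on R.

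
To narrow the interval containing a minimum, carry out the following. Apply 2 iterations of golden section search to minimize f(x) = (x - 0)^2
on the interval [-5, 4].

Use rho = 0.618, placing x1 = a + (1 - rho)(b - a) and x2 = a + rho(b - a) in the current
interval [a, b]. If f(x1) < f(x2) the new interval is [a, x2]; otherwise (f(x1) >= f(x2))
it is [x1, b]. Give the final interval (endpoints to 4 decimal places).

Golden section search for min of f(x) = (x - 0)^2 on [-5, 4].
Each step: x1 = a + (1 - rho)(b - a), x2 = a + rho(b - a); if f(x1) < f(x2) keep [a, x2], otherwise keep [x1, b].
Step 1: [-5.0000, 4.0000], x1=-1.5620 (f=2.4398), x2=0.5620 (f=0.3158); f(x1) > f(x2) => keep [-1.5620, 4.0000]
Step 2: [-1.5620, 4.0000], x1=0.5627 (f=0.3166), x2=1.8753 (f=3.5168); f(x1) < f(x2) => keep [-1.5620, 1.8753]
Final interval: [-1.5620, 1.8753]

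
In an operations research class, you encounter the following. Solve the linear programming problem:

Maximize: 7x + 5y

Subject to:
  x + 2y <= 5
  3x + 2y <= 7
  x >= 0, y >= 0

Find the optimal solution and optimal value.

Feasible vertices: (0, 0), (0, 5/2), (1, 2), (7/3, 0)
Objective 7x + 5y at each:
  (0, 0): 0
  (0, 5/2): 25/2
  (1, 2): 17
  (7/3, 0): 49/3
Maximum is 17 at (1, 2).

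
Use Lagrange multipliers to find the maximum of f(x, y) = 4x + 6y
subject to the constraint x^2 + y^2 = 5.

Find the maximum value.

Set up Lagrange conditions: grad f = lambda * grad g
  4 = 2*lambda*x
  6 = 2*lambda*y
From these: x/y = 4/6, so x = 4t, y = 6t for some t.
Substitute into constraint: (4t)^2 + (6t)^2 = 5
  t^2 * 52 = 5
  t = sqrt(5/52)
Maximum = 4*x + 6*y = (4^2 + 6^2)*t = 52 * sqrt(5/52) = sqrt(260)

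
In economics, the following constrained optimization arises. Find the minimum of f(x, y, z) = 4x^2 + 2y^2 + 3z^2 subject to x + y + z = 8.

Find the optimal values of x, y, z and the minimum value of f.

Using Lagrange multipliers on f = 4x^2 + 2y^2 + 3z^2 with constraint x + y + z = 8:
Conditions: 2*4*x = lambda, 2*2*y = lambda, 2*3*z = lambda
So x = lambda/8, y = lambda/4, z = lambda/6
Substituting into constraint: lambda * (13/24) = 8
lambda = 192/13
x = 24/13, y = 48/13, z = 32/13
Minimum value = 768/13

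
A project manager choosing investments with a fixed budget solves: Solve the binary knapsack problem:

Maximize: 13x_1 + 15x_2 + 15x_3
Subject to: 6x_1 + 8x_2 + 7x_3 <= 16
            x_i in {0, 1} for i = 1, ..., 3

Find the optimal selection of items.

Items: item 1 (v=13, w=6), item 2 (v=15, w=8), item 3 (v=15, w=7)
Capacity: 16
Checking all 8 subsets (w = total weight, v = total value):
  {}: w = 0, v = 0
  {1}: w = 6, v = 13
  {2}: w = 8, v = 15
  {3}: w = 7, v = 15
  {1, 2}: w = 14, v = 28
  {1, 3}: w = 13, v = 28
  {2, 3}: w = 15, v = 30
  {1, 2, 3}: w = 21 > 16, infeasible
Best feasible subset: items [2, 3]
Total weight: 15 <= 16, total value: 30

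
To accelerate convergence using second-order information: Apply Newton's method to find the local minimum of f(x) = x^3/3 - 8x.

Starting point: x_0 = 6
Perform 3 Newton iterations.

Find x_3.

f(x) = x^3/3 - 8x
f'(x) = x^2 - 8, f''(x) = 2x
Newton update: x_{n+1} = x_n - (x_n^2 - 8)/(2*x_n)
Step 1: x_0 = 6, f'=28, f''=12, x_1 = 11/3
Step 2: x_1 = 11/3, f'=49/9, f''=22/3, x_2 = 193/66
Step 3: x_2 = 193/66, f'=2401/4356, f''=193/33, x_3 = 72097/25476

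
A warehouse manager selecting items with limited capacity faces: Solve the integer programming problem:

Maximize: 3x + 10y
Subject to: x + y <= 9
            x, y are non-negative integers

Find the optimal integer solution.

Objective: 3x + 10y, constraint: x + y <= 9
Coefficient of y is 10 > coefficient of x is 3, so allocate the entire budget to y.
Optimal: x = 0, y = 9, value = 90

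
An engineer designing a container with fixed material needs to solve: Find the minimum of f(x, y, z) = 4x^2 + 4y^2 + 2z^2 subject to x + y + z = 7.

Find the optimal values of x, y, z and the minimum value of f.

Using Lagrange multipliers on f = 4x^2 + 4y^2 + 2z^2 with constraint x + y + z = 7:
Conditions: 2*4*x = lambda, 2*4*y = lambda, 2*2*z = lambda
So x = lambda/8, y = lambda/8, z = lambda/4
Substituting into constraint: lambda * (1/2) = 7
lambda = 14
x = 7/4, y = 7/4, z = 7/2
Minimum value = 49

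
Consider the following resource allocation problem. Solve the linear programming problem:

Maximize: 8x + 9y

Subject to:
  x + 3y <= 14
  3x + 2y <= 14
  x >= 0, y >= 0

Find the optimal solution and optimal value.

Feasible vertices: (0, 0), (0, 14/3), (2, 4), (14/3, 0)
Objective 8x + 9y at each:
  (0, 0): 0
  (0, 14/3): 42
  (2, 4): 52
  (14/3, 0): 112/3
Maximum is 52 at (2, 4).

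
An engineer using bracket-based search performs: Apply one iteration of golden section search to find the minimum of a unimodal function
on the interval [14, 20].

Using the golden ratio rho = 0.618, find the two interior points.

Golden section search on [14, 20].
Golden ratio rho = 0.618 (approx).
Interior points:
  x_1 = 14 + (1-0.618)*6 = 16.2920
  x_2 = 14 + 0.618*6 = 17.7080
Compare f(x_1) and f(x_2) to determine which subinterval to keep.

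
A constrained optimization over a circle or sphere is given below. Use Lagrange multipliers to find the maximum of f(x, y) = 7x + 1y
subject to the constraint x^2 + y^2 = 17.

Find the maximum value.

Set up Lagrange conditions: grad f = lambda * grad g
  7 = 2*lambda*x
  1 = 2*lambda*y
From these: x/y = 7/1, so x = 7t, y = 1t for some t.
Substitute into constraint: (7t)^2 + (1t)^2 = 17
  t^2 * 50 = 17
  t = sqrt(17/50)
Maximum = 7*x + 1*y = (7^2 + 1^2)*t = 50 * sqrt(17/50) = sqrt(850)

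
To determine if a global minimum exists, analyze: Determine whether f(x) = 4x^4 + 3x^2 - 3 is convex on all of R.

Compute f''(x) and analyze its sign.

f(x) = 4x^4 + 3x^2 - 3
f'(x) = 16x^3 + 6x
f''(x) = 48x^2 + 6
f''(x) = 48x^2 + 6 >= 6 > 0 for all x
Therefore, f is convex on R.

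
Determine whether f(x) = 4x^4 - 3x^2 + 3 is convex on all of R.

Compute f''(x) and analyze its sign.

f(x) = 4x^4 - 3x^2 + 3
f'(x) = 16x^3 + -6x
f''(x) = 48x^2 + -6
f''(0) = -6 < 0, so not convex near x = 0
Therefore, f is not globally convex on R.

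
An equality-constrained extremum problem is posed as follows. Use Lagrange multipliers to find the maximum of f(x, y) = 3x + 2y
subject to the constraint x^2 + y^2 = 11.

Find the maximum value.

Set up Lagrange conditions: grad f = lambda * grad g
  3 = 2*lambda*x
  2 = 2*lambda*y
From these: x/y = 3/2, so x = 3t, y = 2t for some t.
Substitute into constraint: (3t)^2 + (2t)^2 = 11
  t^2 * 13 = 11
  t = sqrt(11/13)
Maximum = 3*x + 2*y = (3^2 + 2^2)*t = 13 * sqrt(11/13) = sqrt(143)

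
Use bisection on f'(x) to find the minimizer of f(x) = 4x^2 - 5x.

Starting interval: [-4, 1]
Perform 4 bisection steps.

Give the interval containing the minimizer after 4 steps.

Finding critical point of f(x) = 4x^2 - 5x using bisection on f'(x) = 8x + -5.
f'(x) = 0 when x = 5/8.
Starting interval: [-4, 1]
Step 1: mid = -3/2, f'(mid) = -17, new interval = [-3/2, 1]
Step 2: mid = -1/4, f'(mid) = -7, new interval = [-1/4, 1]
Step 3: mid = 3/8, f'(mid) = -2, new interval = [3/8, 1]
Step 4: mid = 11/16, f'(mid) = 1/2, new interval = [3/8, 11/16]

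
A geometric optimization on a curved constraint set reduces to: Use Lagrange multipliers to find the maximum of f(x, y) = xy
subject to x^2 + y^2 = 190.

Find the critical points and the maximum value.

Lagrange conditions: y = 2*lambda*x and x = 2*lambda*y
If x = 0 then y = 0, violating the constraint, so x, y != 0.
Dividing: y/x = x/y => x^2 = y^2 => y = x or y = -x
Constraint: 2x^2 = 190 => x^2 = 95 => x = +/-sqrt(95)
Critical points: (sqrt(95), sqrt(95)), (-sqrt(95), -sqrt(95)), (sqrt(95), -sqrt(95)), (-sqrt(95), sqrt(95))
  y = x:  xy = x^2 = 95  at (sqrt(95), sqrt(95)) and (-sqrt(95), -sqrt(95))
  y = -x: xy = -x^2 = -95 at (sqrt(95), -sqrt(95)) and (-sqrt(95), sqrt(95))
Maximum xy = 95 at (sqrt(95), sqrt(95)) and (-sqrt(95), -sqrt(95))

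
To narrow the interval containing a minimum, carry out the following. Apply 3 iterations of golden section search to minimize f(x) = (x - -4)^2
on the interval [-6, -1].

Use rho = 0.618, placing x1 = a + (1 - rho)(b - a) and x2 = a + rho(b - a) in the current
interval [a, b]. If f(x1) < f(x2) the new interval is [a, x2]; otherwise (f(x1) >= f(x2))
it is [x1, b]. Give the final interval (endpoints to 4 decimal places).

Golden section search for min of f(x) = (x - -4)^2 on [-6, -1].
Each step: x1 = a + (1 - rho)(b - a), x2 = a + rho(b - a); if f(x1) < f(x2) keep [a, x2], otherwise keep [x1, b].
Step 1: [-6.0000, -1.0000], x1=-4.0900 (f=0.0081), x2=-2.9100 (f=1.1881); f(x1) < f(x2) => keep [-6.0000, -2.9100]
Step 2: [-6.0000, -2.9100], x1=-4.8196 (f=0.6718), x2=-4.0904 (f=0.0082); f(x1) > f(x2) => keep [-4.8196, -2.9100]
Step 3: [-4.8196, -2.9100], x1=-4.0901 (f=0.0081), x2=-3.6395 (f=0.1300); f(x1) < f(x2) => keep [-4.8196, -3.6395]
Final interval: [-4.8196, -3.6395]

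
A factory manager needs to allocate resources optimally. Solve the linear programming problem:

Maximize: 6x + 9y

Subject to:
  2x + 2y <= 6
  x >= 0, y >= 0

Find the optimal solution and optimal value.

The feasible region has vertices at [(0, 0), (3, 0), (0, 3)].
Checking objective 6x + 9y at each vertex:
  (0, 0): 6*0 + 9*0 = 0
  (3, 0): 6*3 + 9*0 = 18
  (0, 3): 6*0 + 9*3 = 27
Maximum is 27 at (0, 3).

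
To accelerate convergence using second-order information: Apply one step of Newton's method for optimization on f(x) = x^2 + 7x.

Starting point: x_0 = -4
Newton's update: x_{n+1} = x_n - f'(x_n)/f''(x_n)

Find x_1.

f(x) = x^2 + 7x
f'(x) = 2x + (7), f''(x) = 2
Newton step: x_1 = x_0 - f'(x_0)/f''(x_0)
f'(-4) = -1
x_1 = -4 - -1/2 = -7/2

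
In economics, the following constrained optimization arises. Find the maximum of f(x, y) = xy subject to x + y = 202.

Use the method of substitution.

Substitute y = 202 - x into f(x,y) = xy:
g(x) = x(202 - x) = 202x - x^2
g'(x) = 202 - 2x = 0  =>  x = 101
y = 202 - 101 = 101
Maximum value = 101 * 101 = 10201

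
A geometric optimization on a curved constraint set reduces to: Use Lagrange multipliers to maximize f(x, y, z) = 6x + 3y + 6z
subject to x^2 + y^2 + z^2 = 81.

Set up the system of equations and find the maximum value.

Lagrange conditions: 6 = 2*lambda*x, 3 = 2*lambda*y, 6 = 2*lambda*z
So x:6 = y:3 = z:6, i.e. x = 6t, y = 3t, z = 6t
Constraint: t^2*(6^2 + 3^2 + 6^2) = 81
  t^2 * 81 = 81  =>  t = sqrt(1)
Maximum = 6*6t + 3*3t + 6*6t = 81*sqrt(1) = 81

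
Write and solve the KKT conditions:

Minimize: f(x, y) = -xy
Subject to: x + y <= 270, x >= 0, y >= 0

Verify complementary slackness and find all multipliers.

Problem: min -xy s.t. x + y <= 270 (multiplier lambda), x >= 0 (mu_x), y >= 0 (mu_y)
KKT stationarity: -y + lambda - mu_x = 0, -x + lambda - mu_y = 0, with lambda, mu_x, mu_y >= 0
Complementary slackness: lambda*(x + y - 270) = 0, mu_x*x = 0, mu_y*y = 0
If lambda = 0: y = -mu_x <= 0 and x = -mu_y <= 0 force x = y = 0 with f = 0; but x = y = 135 is feasible with f = -18225 < 0, so this is not the minimum. Hence lambda > 0 and x + y = 270.
Try x > 0, y > 0 (so mu_x = mu_y = 0): y = lambda, x = lambda => x = y = lambda
x + y = 270 => 2*lambda = 270 => lambda = 135
x* = y* = 135 > 0, consistent with mu_x = mu_y = 0.
(Any feasible point with x = 0 or y = 0 has f = 0 > -18225, so the minimum is not on those boundaries.)
min(-xy) = -18225 (i.e. max xy = 18225)
Multipliers: lambda = 135, mu_x = 0, mu_y = 0
Complementary slackness: lambda*(x + y - 270) = 135*(135 + 135 - 270) = 0, mu_x*x = 0*135 = 0, mu_y*y = 0*135 = 0. Satisfied.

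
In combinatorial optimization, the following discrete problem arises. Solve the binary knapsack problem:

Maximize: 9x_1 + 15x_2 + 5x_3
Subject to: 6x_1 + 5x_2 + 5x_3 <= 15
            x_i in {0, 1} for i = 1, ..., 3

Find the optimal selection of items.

Items: item 1 (v=9, w=6), item 2 (v=15, w=5), item 3 (v=5, w=5)
Capacity: 15
Checking all 8 subsets (w = total weight, v = total value):
  {}: w = 0, v = 0
  {1}: w = 6, v = 9
  {2}: w = 5, v = 15
  {3}: w = 5, v = 5
  {1, 2}: w = 11, v = 24
  {1, 3}: w = 11, v = 14
  {2, 3}: w = 10, v = 20
  {1, 2, 3}: w = 16 > 15, infeasible
Best feasible subset: items [1, 2]
Total weight: 11 <= 15, total value: 24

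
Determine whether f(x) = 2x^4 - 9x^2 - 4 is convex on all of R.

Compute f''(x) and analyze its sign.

f(x) = 2x^4 - 9x^2 - 4
f'(x) = 8x^3 + -18x
f''(x) = 24x^2 + -18
f''(0) = -18 < 0, so not convex near x = 0
Therefore, f is not globally convex on R.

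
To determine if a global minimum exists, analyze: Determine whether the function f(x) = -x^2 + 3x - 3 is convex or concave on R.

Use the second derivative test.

f(x) = -x^2 + 3x - 3
f'(x) = -2x + 3
f''(x) = -2
Since f''(x) = -2 < 0 for all x, f is concave on R.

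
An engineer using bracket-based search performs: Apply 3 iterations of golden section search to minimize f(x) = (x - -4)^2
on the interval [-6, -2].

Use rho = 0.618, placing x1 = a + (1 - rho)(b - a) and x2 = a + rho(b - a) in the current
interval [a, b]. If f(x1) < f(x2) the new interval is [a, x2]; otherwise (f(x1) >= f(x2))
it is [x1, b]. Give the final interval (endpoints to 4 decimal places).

Golden section search for min of f(x) = (x - -4)^2 on [-6, -2].
Each step: x1 = a + (1 - rho)(b - a), x2 = a + rho(b - a); if f(x1) < f(x2) keep [a, x2], otherwise keep [x1, b].
Step 1: [-6.0000, -2.0000], x1=-4.4720 (f=0.2228), x2=-3.5280 (f=0.2228); f(x1) = f(x2) (tie, not '<') => keep [-4.4720, -2.0000]
Step 2: [-4.4720, -2.0000], x1=-3.5277 (f=0.2231), x2=-2.9443 (f=1.1145); f(x1) < f(x2) => keep [-4.4720, -2.9443]
Step 3: [-4.4720, -2.9443], x1=-3.8884 (f=0.0125), x2=-3.5279 (f=0.2229); f(x1) < f(x2) => keep [-4.4720, -3.5279]
Final interval: [-4.4720, -3.5279]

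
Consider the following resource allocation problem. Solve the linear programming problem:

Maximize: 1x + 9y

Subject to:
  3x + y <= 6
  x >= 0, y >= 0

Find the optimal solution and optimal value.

The feasible region has vertices at [(0, 0), (2, 0), (0, 6)].
Checking objective 1x + 9y at each vertex:
  (0, 0): 1*0 + 9*0 = 0
  (2, 0): 1*2 + 9*0 = 2
  (0, 6): 1*0 + 9*6 = 54
Maximum is 54 at (0, 6).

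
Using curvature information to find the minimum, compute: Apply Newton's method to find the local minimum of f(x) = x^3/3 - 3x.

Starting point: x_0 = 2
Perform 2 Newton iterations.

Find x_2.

f(x) = x^3/3 - 3x
f'(x) = x^2 - 3, f''(x) = 2x
Newton update: x_{n+1} = x_n - (x_n^2 - 3)/(2*x_n)
Step 1: x_0 = 2, f'=1, f''=4, x_1 = 7/4
Step 2: x_1 = 7/4, f'=1/16, f''=7/2, x_2 = 97/56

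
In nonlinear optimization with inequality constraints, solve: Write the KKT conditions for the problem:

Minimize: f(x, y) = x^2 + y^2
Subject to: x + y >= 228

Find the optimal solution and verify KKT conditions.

KKT conditions for min x^2 + y^2 s.t. x + y >= 228:
Stationarity: 2x = mu, 2y = mu
So x = y = mu/2.
Complementary slackness: mu*(x + y - 228) = 0
Primal feasibility: x + y >= 228; dual feasibility: mu >= 0
If mu = 0 then x = y = 0, but 0 + 0 < 228 is infeasible, so the constraint is active.
Constraint active: x + y = 2*(mu/2) = 228 => mu = 228
x = y = 114, f = 25992
Verify: stationarity 2*114 = 228 = mu; primal 114 + 114 = 228 >= 228; dual mu = 228 >= 0; complementary slackness 228*(228 - 228) = 0. All KKT conditions hold.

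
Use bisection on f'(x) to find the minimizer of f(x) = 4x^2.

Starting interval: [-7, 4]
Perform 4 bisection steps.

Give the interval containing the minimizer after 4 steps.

Finding critical point of f(x) = 4x^2 using bisection on f'(x) = 8x + 0.
f'(x) = 0 when x = 0.
Starting interval: [-7, 4]
Step 1: mid = -3/2, f'(mid) = -12, new interval = [-3/2, 4]
Step 2: mid = 5/4, f'(mid) = 10, new interval = [-3/2, 5/4]
Step 3: mid = -1/8, f'(mid) = -1, new interval = [-1/8, 5/4]
Step 4: mid = 9/16, f'(mid) = 9/2, new interval = [-1/8, 9/16]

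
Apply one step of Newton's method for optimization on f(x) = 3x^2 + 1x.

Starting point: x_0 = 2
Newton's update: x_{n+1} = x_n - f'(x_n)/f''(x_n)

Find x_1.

f(x) = 3x^2 + 1x
f'(x) = 6x + (1), f''(x) = 6
Newton step: x_1 = x_0 - f'(x_0)/f''(x_0)
f'(2) = 13
x_1 = 2 - 13/6 = -1/6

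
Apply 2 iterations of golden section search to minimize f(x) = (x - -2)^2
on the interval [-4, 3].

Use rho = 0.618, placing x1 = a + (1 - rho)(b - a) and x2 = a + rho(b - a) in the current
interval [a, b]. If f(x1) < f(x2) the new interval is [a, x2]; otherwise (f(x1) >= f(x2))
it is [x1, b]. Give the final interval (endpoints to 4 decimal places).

Golden section search for min of f(x) = (x - -2)^2 on [-4, 3].
Each step: x1 = a + (1 - rho)(b - a), x2 = a + rho(b - a); if f(x1) < f(x2) keep [a, x2], otherwise keep [x1, b].
Step 1: [-4.0000, 3.0000], x1=-1.3260 (f=0.4543), x2=0.3260 (f=5.4103); f(x1) < f(x2) => keep [-4.0000, 0.3260]
Step 2: [-4.0000, 0.3260], x1=-2.3475 (f=0.1207), x2=-1.3265 (f=0.4536); f(x1) < f(x2) => keep [-4.0000, -1.3265]
Final interval: [-4.0000, -1.3265]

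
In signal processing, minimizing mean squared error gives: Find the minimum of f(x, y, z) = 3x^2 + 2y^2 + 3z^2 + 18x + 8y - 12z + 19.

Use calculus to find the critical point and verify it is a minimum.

f(x,y,z) = 3x^2 + 2y^2 + 3z^2 + 18x + 8y - 12z + 19
df/dx = 6x + (18) = 0 => x = -3
df/dy = 4y + (8) = 0 => y = -2
df/dz = 6z + (-12) = 0 => z = 2
f(-3,-2,2) = 3*(-3)^2 + 2*(-2)^2 + 3*(2)^2 + 18*(-3) + 8*(-2) + -12*(2) + 19 = -28
Hessian is diagonal with entries 6, 4, 6 > 0, confirmed minimum.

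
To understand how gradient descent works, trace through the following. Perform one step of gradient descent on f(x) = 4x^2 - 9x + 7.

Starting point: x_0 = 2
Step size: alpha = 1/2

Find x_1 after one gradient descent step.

f(x) = 4x^2 - 9x + 7
f'(x) = 8x - 9
f'(2) = 8*2 + (-9) = 7
x_1 = x_0 - alpha * f'(x_0) = 2 - 1/2 * 7 = -3/2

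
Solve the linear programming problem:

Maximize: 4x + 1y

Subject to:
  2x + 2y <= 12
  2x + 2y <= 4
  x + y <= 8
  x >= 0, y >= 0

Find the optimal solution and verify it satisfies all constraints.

Feasible vertices: (0, 0), (0, 2), (2, 0)
Objective 4x + 1y at each vertex:
  (0, 0): 0
  (0, 2): 2
  (2, 0): 8
Maximum is 8 at (2, 0).
Verify constraints at (x, y) = (2, 0):
  2*2 + 2*0 = 4 <= 12
  2*2 + 2*0 = 4 <= 4 (active)
  1*2 + 1*0 = 2 <= 8
  x = 2 >= 0, y = 0 >= 0. All constraints satisfied.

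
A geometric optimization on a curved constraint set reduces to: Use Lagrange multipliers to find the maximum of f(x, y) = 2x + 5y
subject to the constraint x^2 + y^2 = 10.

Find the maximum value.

Set up Lagrange conditions: grad f = lambda * grad g
  2 = 2*lambda*x
  5 = 2*lambda*y
From these: x/y = 2/5, so x = 2t, y = 5t for some t.
Substitute into constraint: (2t)^2 + (5t)^2 = 10
  t^2 * 29 = 10
  t = sqrt(10/29)
Maximum = 2*x + 5*y = (2^2 + 5^2)*t = 29 * sqrt(10/29) = sqrt(290)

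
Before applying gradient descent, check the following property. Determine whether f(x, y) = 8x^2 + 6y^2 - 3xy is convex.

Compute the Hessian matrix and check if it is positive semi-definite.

f(x,y) = 8x^2 + 6y^2 - 3xy
Hessian H = [[16, -3], [-3, 12]]
trace(H) = 28, det(H) = 183
Eigenvalues: (28 +/- sqrt(52)) / 2 = 17.61, 10.39
Since both eigenvalues > 0, f is convex.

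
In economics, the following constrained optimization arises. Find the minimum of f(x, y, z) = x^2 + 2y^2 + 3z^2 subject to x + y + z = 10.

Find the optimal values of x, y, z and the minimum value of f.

Using Lagrange multipliers on f = x^2 + 2y^2 + 3z^2 with constraint x + y + z = 10:
Conditions: 2*1*x = lambda, 2*2*y = lambda, 2*3*z = lambda
So x = lambda/2, y = lambda/4, z = lambda/6
Substituting into constraint: lambda * (11/12) = 10
lambda = 120/11
x = 60/11, y = 30/11, z = 20/11
Minimum value = 600/11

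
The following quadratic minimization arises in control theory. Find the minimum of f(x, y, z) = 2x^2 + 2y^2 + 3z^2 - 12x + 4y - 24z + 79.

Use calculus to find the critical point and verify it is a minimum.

f(x,y,z) = 2x^2 + 2y^2 + 3z^2 - 12x + 4y - 24z + 79
df/dx = 4x + (-12) = 0 => x = 3
df/dy = 4y + (4) = 0 => y = -1
df/dz = 6z + (-24) = 0 => z = 4
f(3,-1,4) = 2*(3)^2 + 2*(-1)^2 + 3*(4)^2 + -12*(3) + 4*(-1) + -24*(4) + 79 = 11
Hessian is diagonal with entries 4, 4, 6 > 0, confirmed minimum.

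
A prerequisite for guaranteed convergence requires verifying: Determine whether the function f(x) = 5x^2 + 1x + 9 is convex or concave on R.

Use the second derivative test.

f(x) = 5x^2 + 1x + 9
f'(x) = 10x + 1
f''(x) = 10
Since f''(x) = 10 > 0 for all x, f is convex on R.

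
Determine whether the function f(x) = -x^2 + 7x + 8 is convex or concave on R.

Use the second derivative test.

f(x) = -x^2 + 7x + 8
f'(x) = -2x + 7
f''(x) = -2
Since f''(x) = -2 < 0 for all x, f is concave on R.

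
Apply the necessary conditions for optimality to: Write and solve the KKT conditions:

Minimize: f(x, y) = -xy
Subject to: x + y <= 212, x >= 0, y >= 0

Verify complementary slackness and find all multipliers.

Problem: min -xy s.t. x + y <= 212 (multiplier lambda), x >= 0 (mu_x), y >= 0 (mu_y)
KKT stationarity: -y + lambda - mu_x = 0, -x + lambda - mu_y = 0, with lambda, mu_x, mu_y >= 0
Complementary slackness: lambda*(x + y - 212) = 0, mu_x*x = 0, mu_y*y = 0
If lambda = 0: y = -mu_x <= 0 and x = -mu_y <= 0 force x = y = 0 with f = 0; but x = y = 106 is feasible with f = -11236 < 0, so this is not the minimum. Hence lambda > 0 and x + y = 212.
Try x > 0, y > 0 (so mu_x = mu_y = 0): y = lambda, x = lambda => x = y = lambda
x + y = 212 => 2*lambda = 212 => lambda = 106
x* = y* = 106 > 0, consistent with mu_x = mu_y = 0.
(Any feasible point with x = 0 or y = 0 has f = 0 > -11236, so the minimum is not on those boundaries.)
min(-xy) = -11236 (i.e. max xy = 11236)
Multipliers: lambda = 106, mu_x = 0, mu_y = 0
Complementary slackness: lambda*(x + y - 212) = 106*(106 + 106 - 212) = 0, mu_x*x = 0*106 = 0, mu_y*y = 0*106 = 0. Satisfied.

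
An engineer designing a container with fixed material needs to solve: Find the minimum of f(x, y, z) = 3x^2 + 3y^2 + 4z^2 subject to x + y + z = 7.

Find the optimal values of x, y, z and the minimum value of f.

Using Lagrange multipliers on f = 3x^2 + 3y^2 + 4z^2 with constraint x + y + z = 7:
Conditions: 2*3*x = lambda, 2*3*y = lambda, 2*4*z = lambda
So x = lambda/6, y = lambda/6, z = lambda/8
Substituting into constraint: lambda * (11/24) = 7
lambda = 168/11
x = 28/11, y = 28/11, z = 21/11
Minimum value = 588/11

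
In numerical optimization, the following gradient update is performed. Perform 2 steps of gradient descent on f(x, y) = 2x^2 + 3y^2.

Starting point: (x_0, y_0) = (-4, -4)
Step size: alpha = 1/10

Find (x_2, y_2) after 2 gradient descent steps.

f(x,y) = 2x^2 + 3y^2
grad_x = 4x + 0y, grad_y = 6y + 0x
Step 1: grad = (-16, -24), (-12/5, -8/5)
Step 2: grad = (-48/5, -48/5), (-36/25, -16/25)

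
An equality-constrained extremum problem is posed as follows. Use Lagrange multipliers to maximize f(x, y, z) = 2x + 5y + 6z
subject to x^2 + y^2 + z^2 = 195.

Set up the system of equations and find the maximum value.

Lagrange conditions: 2 = 2*lambda*x, 5 = 2*lambda*y, 6 = 2*lambda*z
So x:2 = y:5 = z:6, i.e. x = 2t, y = 5t, z = 6t
Constraint: t^2*(2^2 + 5^2 + 6^2) = 195
  t^2 * 65 = 195  =>  t = sqrt(3)
Maximum = 2*2t + 5*5t + 6*6t = 65*sqrt(3) = sqrt(12675)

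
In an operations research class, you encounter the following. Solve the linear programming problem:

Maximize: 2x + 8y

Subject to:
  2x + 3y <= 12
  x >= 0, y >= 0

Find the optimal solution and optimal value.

The feasible region has vertices at [(0, 0), (6, 0), (0, 4)].
Checking objective 2x + 8y at each vertex:
  (0, 0): 2*0 + 8*0 = 0
  (6, 0): 2*6 + 8*0 = 12
  (0, 4): 2*0 + 8*4 = 32
Maximum is 32 at (0, 4).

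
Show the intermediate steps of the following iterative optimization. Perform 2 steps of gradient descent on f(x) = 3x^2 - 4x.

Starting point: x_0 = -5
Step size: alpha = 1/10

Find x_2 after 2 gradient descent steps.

f(x) = 3x^2 - 4x, f'(x) = 6x + (-4)
Step 1: f'(-5) = -34, x_1 = -5 - 1/10 * -34 = -8/5
Step 2: f'(-8/5) = -68/5, x_2 = -8/5 - 1/10 * -68/5 = -6/25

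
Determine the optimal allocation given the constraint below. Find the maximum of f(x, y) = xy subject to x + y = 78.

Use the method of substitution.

Substitute y = 78 - x into f(x,y) = xy:
g(x) = x(78 - x) = 78x - x^2
g'(x) = 78 - 2x = 0  =>  x = 39
y = 78 - 39 = 39
Maximum value = 39 * 39 = 1521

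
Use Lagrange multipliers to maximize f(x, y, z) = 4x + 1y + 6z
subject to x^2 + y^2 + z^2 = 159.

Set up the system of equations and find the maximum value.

Lagrange conditions: 4 = 2*lambda*x, 1 = 2*lambda*y, 6 = 2*lambda*z
So x:4 = y:1 = z:6, i.e. x = 4t, y = 1t, z = 6t
Constraint: t^2*(4^2 + 1^2 + 6^2) = 159
  t^2 * 53 = 159  =>  t = sqrt(3)
Maximum = 4*4t + 1*1t + 6*6t = 53*sqrt(3) = sqrt(8427)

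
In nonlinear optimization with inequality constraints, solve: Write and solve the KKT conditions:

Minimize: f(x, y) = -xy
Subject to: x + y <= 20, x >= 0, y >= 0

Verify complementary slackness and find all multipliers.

Problem: min -xy s.t. x + y <= 20 (multiplier lambda), x >= 0 (mu_x), y >= 0 (mu_y)
KKT stationarity: -y + lambda - mu_x = 0, -x + lambda - mu_y = 0, with lambda, mu_x, mu_y >= 0
Complementary slackness: lambda*(x + y - 20) = 0, mu_x*x = 0, mu_y*y = 0
If lambda = 0: y = -mu_x <= 0 and x = -mu_y <= 0 force x = y = 0 with f = 0; but x = y = 10 is feasible with f = -100 < 0, so this is not the minimum. Hence lambda > 0 and x + y = 20.
Try x > 0, y > 0 (so mu_x = mu_y = 0): y = lambda, x = lambda => x = y = lambda
x + y = 20 => 2*lambda = 20 => lambda = 10
x* = y* = 10 > 0, consistent with mu_x = mu_y = 0.
(Any feasible point with x = 0 or y = 0 has f = 0 > -100, so the minimum is not on those boundaries.)
min(-xy) = -100 (i.e. max xy = 100)
Multipliers: lambda = 10, mu_x = 0, mu_y = 0
Complementary slackness: lambda*(x + y - 20) = 10*(10 + 10 - 20) = 0, mu_x*x = 0*10 = 0, mu_y*y = 0*10 = 0. Satisfied.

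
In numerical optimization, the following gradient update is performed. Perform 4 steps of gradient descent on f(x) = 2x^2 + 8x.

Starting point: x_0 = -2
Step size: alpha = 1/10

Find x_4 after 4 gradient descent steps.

f(x) = 2x^2 + 8x, f'(x) = 4x + (8)
Step 1: f'(-2) = 0, x_1 = -2 - 1/10 * 0 = -2
Step 2: f'(-2) = 0, x_2 = -2 - 1/10 * 0 = -2
Step 3: f'(-2) = 0, x_3 = -2 - 1/10 * 0 = -2
Step 4: f'(-2) = 0, x_4 = -2 - 1/10 * 0 = -2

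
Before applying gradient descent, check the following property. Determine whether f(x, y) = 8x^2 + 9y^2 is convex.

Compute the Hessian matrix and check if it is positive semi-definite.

f(x,y) = 8x^2 + 9y^2
Hessian H = [[16, 0], [0, 18]]
trace(H) = 34, det(H) = 288
Eigenvalues: (34 +/- sqrt(4)) / 2 = 18, 16
Since both eigenvalues > 0, f is convex.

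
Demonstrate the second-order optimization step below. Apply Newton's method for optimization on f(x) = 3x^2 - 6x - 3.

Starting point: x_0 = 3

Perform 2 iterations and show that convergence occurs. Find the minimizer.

f(x) = 3x^2 - 6x - 3, f'(x) = 6x + (-6), f''(x) = 6
Step 1: f'(3) = 12, x_1 = 3 - 12/6 = 1
Step 2: f'(1) = 0, x_2 = 1 (converged)
Newton's method converges in 1 step for quadratics.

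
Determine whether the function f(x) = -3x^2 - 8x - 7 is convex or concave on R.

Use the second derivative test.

f(x) = -3x^2 - 8x - 7
f'(x) = -6x - 8
f''(x) = -6
Since f''(x) = -6 < 0 for all x, f is concave on R.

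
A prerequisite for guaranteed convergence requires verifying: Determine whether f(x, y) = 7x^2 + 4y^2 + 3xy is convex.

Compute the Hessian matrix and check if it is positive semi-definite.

f(x,y) = 7x^2 + 4y^2 + 3xy
Hessian H = [[14, 3], [3, 8]]
trace(H) = 22, det(H) = 103
Eigenvalues: (22 +/- sqrt(72)) / 2 = 15.24, 6.757
Since both eigenvalues > 0, f is convex.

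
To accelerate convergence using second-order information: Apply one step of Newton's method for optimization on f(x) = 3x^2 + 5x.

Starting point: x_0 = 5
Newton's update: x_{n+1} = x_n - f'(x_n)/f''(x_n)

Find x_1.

f(x) = 3x^2 + 5x
f'(x) = 6x + (5), f''(x) = 6
Newton step: x_1 = x_0 - f'(x_0)/f''(x_0)
f'(5) = 35
x_1 = 5 - 35/6 = -5/6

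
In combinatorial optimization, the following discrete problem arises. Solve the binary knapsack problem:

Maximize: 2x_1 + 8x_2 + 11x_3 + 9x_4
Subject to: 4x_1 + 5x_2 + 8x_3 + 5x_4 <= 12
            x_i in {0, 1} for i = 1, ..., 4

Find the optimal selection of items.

Items: item 1 (v=2, w=4), item 2 (v=8, w=5), item 3 (v=11, w=8), item 4 (v=9, w=5)
Capacity: 12
Checking all 16 subsets (w = total weight, v = total value):
  {}: w = 0, v = 0
  {1}: w = 4, v = 2
  {2}: w = 5, v = 8
  {3}: w = 8, v = 11
  {4}: w = 5, v = 9
  {1, 2}: w = 9, v = 10
  {1, 3}: w = 12, v = 13
  {1, 4}: w = 9, v = 11
  {2, 3}: w = 13 > 12, infeasible
  {2, 4}: w = 10, v = 17
  {3, 4}: w = 13 > 12, infeasible
  {1, 2, 3}: w = 17 > 12, infeasible
  {1, 2, 4}: w = 14 > 12, infeasible
  {1, 3, 4}: w = 17 > 12, infeasible
  {2, 3, 4}: w = 18 > 12, infeasible
  {1, 2, 3, 4}: w = 22 > 12, infeasible
Best feasible subset: items [2, 4]
Total weight: 10 <= 12, total value: 17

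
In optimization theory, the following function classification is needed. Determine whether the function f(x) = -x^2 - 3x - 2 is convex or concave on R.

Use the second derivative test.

f(x) = -x^2 - 3x - 2
f'(x) = -2x - 3
f''(x) = -2
Since f''(x) = -2 < 0 for all x, f is concave on R.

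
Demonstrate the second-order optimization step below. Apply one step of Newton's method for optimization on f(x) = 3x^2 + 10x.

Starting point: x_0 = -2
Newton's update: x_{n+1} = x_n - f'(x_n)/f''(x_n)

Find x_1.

f(x) = 3x^2 + 10x
f'(x) = 6x + (10), f''(x) = 6
Newton step: x_1 = x_0 - f'(x_0)/f''(x_0)
f'(-2) = -2
x_1 = -2 - -2/6 = -5/3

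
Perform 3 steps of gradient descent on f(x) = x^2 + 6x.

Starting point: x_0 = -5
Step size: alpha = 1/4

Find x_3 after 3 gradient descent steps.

f(x) = x^2 + 6x, f'(x) = 2x + (6)
Step 1: f'(-5) = -4, x_1 = -5 - 1/4 * -4 = -4
Step 2: f'(-4) = -2, x_2 = -4 - 1/4 * -2 = -7/2
Step 3: f'(-7/2) = -1, x_3 = -7/2 - 1/4 * -1 = -13/4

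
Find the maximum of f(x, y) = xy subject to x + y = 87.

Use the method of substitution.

Substitute y = 87 - x into f(x,y) = xy:
g(x) = x(87 - x) = 87x - x^2
g'(x) = 87 - 2x = 0  =>  x = 87/2
y = 87 - 87/2 = 87/2
Maximum value = (87/2) * (87/2) = 7569/4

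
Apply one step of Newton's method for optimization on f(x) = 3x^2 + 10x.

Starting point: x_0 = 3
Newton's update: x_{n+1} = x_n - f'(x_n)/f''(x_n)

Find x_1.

f(x) = 3x^2 + 10x
f'(x) = 6x + (10), f''(x) = 6
Newton step: x_1 = x_0 - f'(x_0)/f''(x_0)
f'(3) = 28
x_1 = 3 - 28/6 = -5/3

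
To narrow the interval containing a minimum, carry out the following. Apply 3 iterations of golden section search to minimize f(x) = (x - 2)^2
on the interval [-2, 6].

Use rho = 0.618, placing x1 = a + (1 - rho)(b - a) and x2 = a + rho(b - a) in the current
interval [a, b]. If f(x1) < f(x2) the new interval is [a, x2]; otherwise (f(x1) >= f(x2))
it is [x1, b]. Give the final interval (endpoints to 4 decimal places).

Golden section search for min of f(x) = (x - 2)^2 on [-2, 6].
Each step: x1 = a + (1 - rho)(b - a), x2 = a + rho(b - a); if f(x1) < f(x2) keep [a, x2], otherwise keep [x1, b].
Step 1: [-2.0000, 6.0000], x1=1.0560 (f=0.8911), x2=2.9440 (f=0.8911); f(x1) = f(x2) (tie, not '<') => keep [1.0560, 6.0000]
Step 2: [1.0560, 6.0000], x1=2.9446 (f=0.8923), x2=4.1114 (f=4.4580); f(x1) < f(x2) => keep [1.0560, 4.1114]
Step 3: [1.0560, 4.1114], x1=2.2232 (f=0.0498), x2=2.9442 (f=0.8916); f(x1) < f(x2) => keep [1.0560, 2.9442]
Final interval: [1.0560, 2.9442]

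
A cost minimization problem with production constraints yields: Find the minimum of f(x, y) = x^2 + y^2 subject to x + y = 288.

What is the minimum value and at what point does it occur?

Substitute y = 288 - x into f(x,y) = x^2 + y^2:
g(x) = x^2 + (288 - x)^2 = 2x^2 - 576x + 82944
g'(x) = 4x - 576 = 0  =>  x = 144
y = 288 - 144 = 144
Minimum value = 144^2 + 144^2 = 41472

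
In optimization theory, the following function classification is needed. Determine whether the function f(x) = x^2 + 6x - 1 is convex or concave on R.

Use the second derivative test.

f(x) = x^2 + 6x - 1
f'(x) = 2x + 6
f''(x) = 2
Since f''(x) = 2 > 0 for all x, f is convex on R.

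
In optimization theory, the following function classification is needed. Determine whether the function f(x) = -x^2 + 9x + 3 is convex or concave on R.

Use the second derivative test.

f(x) = -x^2 + 9x + 3
f'(x) = -2x + 9
f''(x) = -2
Since f''(x) = -2 < 0 for all x, f is concave on R.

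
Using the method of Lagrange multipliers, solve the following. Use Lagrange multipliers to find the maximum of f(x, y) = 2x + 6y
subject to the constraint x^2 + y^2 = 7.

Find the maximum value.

Set up Lagrange conditions: grad f = lambda * grad g
  2 = 2*lambda*x
  6 = 2*lambda*y
From these: x/y = 2/6, so x = 2t, y = 6t for some t.
Substitute into constraint: (2t)^2 + (6t)^2 = 7
  t^2 * 40 = 7
  t = sqrt(7/40)
Maximum = 2*x + 6*y = (2^2 + 6^2)*t = 40 * sqrt(7/40) = sqrt(280)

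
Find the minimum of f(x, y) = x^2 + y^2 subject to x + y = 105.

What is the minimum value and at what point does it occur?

Substitute y = 105 - x into f(x,y) = x^2 + y^2:
g(x) = x^2 + (105 - x)^2 = 2x^2 - 210x + 11025
g'(x) = 4x - 210 = 0  =>  x = 105/2
y = 105 - 105/2 = 105/2
Minimum value = (105/2)^2 + (105/2)^2 = 11025/2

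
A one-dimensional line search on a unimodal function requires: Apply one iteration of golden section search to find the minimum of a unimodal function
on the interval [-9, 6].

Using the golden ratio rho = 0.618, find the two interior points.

Golden section search on [-9, 6].
Golden ratio rho = 0.618 (approx).
Interior points:
  x_1 = -9 + (1-0.618)*15 = -3.2700
  x_2 = -9 + 0.618*15 = 0.2700
Compare f(x_1) and f(x_2) to determine which subinterval to keep.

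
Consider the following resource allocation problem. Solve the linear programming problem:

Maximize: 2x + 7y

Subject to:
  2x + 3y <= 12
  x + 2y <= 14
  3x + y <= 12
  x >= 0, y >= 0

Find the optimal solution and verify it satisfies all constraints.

Feasible vertices: (0, 0), (0, 4), (24/7, 12/7), (4, 0)
Objective 2x + 7y at each vertex:
  (0, 0): 0
  (0, 4): 28
  (24/7, 12/7): 132/7
  (4, 0): 8
Maximum is 28 at (0, 4).
Verify constraints at (x, y) = (0, 4):
  2*0 + 3*4 = 12 <= 12 (active)
  1*0 + 2*4 = 8 <= 14
  3*0 + 1*4 = 4 <= 12
  x = 0 >= 0, y = 4 >= 0. All constraints satisfied.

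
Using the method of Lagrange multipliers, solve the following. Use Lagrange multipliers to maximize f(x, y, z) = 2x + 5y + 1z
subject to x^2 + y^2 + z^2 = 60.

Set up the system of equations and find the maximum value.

Lagrange conditions: 2 = 2*lambda*x, 5 = 2*lambda*y, 1 = 2*lambda*z
So x:2 = y:5 = z:1, i.e. x = 2t, y = 5t, z = 1t
Constraint: t^2*(2^2 + 5^2 + 1^2) = 60
  t^2 * 30 = 60  =>  t = sqrt(2)
Maximum = 2*2t + 5*5t + 1*1t = 30*sqrt(2) = sqrt(1800)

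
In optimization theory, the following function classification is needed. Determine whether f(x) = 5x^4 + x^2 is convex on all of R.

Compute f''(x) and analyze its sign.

f(x) = 5x^4 + x^2
f'(x) = 20x^3 + 2x
f''(x) = 60x^2 + 2
f''(x) = 60x^2 + 2 >= 2 > 0 for all x
Therefore, f is convex on R.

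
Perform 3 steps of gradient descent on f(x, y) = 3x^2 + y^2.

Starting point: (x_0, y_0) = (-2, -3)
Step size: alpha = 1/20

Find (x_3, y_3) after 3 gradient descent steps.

f(x,y) = 3x^2 + y^2
grad_x = 6x + 0y, grad_y = 2y + 0x
Step 1: grad = (-12, -6), (-7/5, -27/10)
Step 2: grad = (-42/5, -27/5), (-49/50, -243/100)
Step 3: grad = (-147/25, -243/50), (-343/500, -2187/1000)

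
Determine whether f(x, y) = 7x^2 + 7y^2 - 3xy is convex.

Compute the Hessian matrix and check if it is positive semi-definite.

f(x,y) = 7x^2 + 7y^2 - 3xy
Hessian H = [[14, -3], [-3, 14]]
trace(H) = 28, det(H) = 187
Eigenvalues: (28 +/- sqrt(36)) / 2 = 17, 11
Since both eigenvalues > 0, f is convex.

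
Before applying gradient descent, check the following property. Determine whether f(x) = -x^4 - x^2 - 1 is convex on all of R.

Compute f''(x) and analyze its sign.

f(x) = -x^4 - x^2 - 1
f'(x) = -4x^3 + -2x
f''(x) = -12x^2 + -2
f''(x) = -12x^2 + -2 <= -2 < 0 for all x
Therefore, f is concave on R.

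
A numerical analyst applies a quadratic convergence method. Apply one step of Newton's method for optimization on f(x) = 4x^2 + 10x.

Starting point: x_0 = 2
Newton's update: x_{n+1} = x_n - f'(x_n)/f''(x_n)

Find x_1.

f(x) = 4x^2 + 10x
f'(x) = 8x + (10), f''(x) = 8
Newton step: x_1 = x_0 - f'(x_0)/f''(x_0)
f'(2) = 26
x_1 = 2 - 26/8 = -5/4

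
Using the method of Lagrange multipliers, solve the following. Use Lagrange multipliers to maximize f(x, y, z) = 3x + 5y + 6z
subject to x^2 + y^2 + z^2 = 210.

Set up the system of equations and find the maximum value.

Lagrange conditions: 3 = 2*lambda*x, 5 = 2*lambda*y, 6 = 2*lambda*z
So x:3 = y:5 = z:6, i.e. x = 3t, y = 5t, z = 6t
Constraint: t^2*(3^2 + 5^2 + 6^2) = 210
  t^2 * 70 = 210  =>  t = sqrt(3)
Maximum = 3*3t + 5*5t + 6*6t = 70*sqrt(3) = sqrt(14700)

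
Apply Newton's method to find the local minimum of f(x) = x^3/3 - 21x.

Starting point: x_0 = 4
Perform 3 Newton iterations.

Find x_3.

f(x) = x^3/3 - 21x
f'(x) = x^2 - 21, f''(x) = 2x
Newton update: x_{n+1} = x_n - (x_n^2 - 21)/(2*x_n)
Step 1: x_0 = 4, f'=-5, f''=8, x_1 = 37/8
Step 2: x_1 = 37/8, f'=25/64, f''=37/4, x_2 = 2713/592
Step 3: x_2 = 2713/592, f'=625/350464, f''=2713/296, x_3 = 14720113/3212192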